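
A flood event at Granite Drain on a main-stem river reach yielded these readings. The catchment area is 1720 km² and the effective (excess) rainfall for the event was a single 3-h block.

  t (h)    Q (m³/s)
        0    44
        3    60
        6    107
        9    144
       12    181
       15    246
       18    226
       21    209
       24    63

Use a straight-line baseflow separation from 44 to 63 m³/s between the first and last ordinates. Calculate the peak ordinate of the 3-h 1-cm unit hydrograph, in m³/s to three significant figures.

U_p ≈ 379 m³/s

Direct runoff: 0.00, 13.62, 58.25, 92.88, 127.50, 190.12, 167.75, 148.38, 0.00 m³/s; ΣQ_DR = 798.5 m³/s, peak = 190.12 m³/s.
Runoff depth d = ΣQ_DR·Δt / A = 798.5 × 10800 / (1720 km²) = 5.014 mm.
The 1-cm UH is the DRH scaled by (10 mm)/d, so U_p = 190.12 × 10/5.014 = 379 m³/s.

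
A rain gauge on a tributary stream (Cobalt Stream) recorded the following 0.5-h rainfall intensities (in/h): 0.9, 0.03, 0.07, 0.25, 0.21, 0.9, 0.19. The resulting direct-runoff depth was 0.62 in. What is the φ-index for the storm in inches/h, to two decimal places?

Only the 2 blocks with intensity above φ contribute runoff: 0.9, 0.9 in/h.
Σ(I−φ)·Δt = d  ⇒  (0.9+0.9 − 2φ)·0.5 = 0.62
φ = (1.800 − 0.62/0.5) / 2 = 0.28 in/h.

φ ≈ 0.28 in/h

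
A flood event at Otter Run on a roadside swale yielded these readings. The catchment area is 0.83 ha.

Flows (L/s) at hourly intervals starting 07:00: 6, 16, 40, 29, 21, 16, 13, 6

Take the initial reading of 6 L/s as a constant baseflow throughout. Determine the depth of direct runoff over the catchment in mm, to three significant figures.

Direct runoff: 0.0, 10.0, 34.0, 23.0, 15.0, 10.0, 7.0, 0.0 L/s; ΣQ_DR = 99.00 L/s.
V = ΣQ_DR · Δt = 99.00 × 3600 s = 3.564 × 10^5 L.
Over A = 0.83 ha, depth = V / A = 42.9 mm.

d ≈ 42.9 mm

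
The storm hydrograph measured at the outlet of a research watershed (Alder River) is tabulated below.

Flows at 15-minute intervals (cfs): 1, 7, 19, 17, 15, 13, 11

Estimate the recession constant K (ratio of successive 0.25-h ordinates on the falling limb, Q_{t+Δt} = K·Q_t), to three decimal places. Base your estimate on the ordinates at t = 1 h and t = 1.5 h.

Using the recession-limb readings at t = 1 h and t = 1.5 h: Q falls from 15 to 11 cfs over 2 intervals.
K = (Q₂/Q₁)^(1/2) = (11/15)^(1/2) = 0.856.

K ≈ 0.856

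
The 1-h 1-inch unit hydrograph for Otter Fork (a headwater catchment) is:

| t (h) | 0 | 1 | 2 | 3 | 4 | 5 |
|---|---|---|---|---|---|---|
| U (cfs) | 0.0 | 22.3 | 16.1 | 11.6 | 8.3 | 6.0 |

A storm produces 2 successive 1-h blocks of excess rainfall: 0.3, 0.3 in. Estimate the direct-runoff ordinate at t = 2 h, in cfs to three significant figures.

By discrete convolution, Q_j = Σ (P_i / 1 in) · U_{j−i}.
At t = 2 h (j=2): Q = (0.3/1)·16.1 + (0.3/1)·22.3 = 11.5 cfs.

Q ≈ 11.5 cfs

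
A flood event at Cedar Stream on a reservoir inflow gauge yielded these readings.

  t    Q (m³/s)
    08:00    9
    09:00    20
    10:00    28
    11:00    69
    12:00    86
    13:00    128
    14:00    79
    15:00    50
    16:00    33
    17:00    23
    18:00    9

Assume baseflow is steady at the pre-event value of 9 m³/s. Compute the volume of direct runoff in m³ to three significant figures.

V ≈ 1.57 × 10^6 m³

Direct-runoff ordinates (Q − Q_b): 0.0, 11.0, 19.0, 60.0, 77.0, 119.0, 70.0, 41.0, 24.0, 14.0, 0.0 m³/s.
ΣQ_DR = 435.0 m³/s.
With Δt = 1 h = 3600 s, V = ΣQ_DR · Δt = 435.0 × 3600 = 1.57 × 10^6 m³.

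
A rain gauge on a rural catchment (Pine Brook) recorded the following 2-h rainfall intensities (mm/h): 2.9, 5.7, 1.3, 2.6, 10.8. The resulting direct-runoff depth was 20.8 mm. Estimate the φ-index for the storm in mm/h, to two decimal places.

φ ≈ 3.05 mm/h

Only the 2 blocks with intensity above φ contribute runoff: 5.7, 10.8 mm/h.
Σ(I−φ)·Δt = d  ⇒  (5.7+10.8 − 2φ)·2 = 20.8
φ = (16.50 − 20.8/2) / 2 = 3.05 mm/h.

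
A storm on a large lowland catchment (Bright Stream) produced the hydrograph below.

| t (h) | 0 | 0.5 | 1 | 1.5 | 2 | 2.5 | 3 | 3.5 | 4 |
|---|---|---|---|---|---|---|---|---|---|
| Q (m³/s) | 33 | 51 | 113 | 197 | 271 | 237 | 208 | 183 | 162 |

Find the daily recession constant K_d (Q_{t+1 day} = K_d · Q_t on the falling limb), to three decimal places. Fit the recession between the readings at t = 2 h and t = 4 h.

Between t = 2 h and t = 4 h the flow falls from 271 to 162 m³/s over 4×0.5 h = 2 h.
Per-interval ratio K = (162/271)^(1/4) = 0.8793; K_d = K^(24/0.5) = 0.002.

K_d ≈ 0.002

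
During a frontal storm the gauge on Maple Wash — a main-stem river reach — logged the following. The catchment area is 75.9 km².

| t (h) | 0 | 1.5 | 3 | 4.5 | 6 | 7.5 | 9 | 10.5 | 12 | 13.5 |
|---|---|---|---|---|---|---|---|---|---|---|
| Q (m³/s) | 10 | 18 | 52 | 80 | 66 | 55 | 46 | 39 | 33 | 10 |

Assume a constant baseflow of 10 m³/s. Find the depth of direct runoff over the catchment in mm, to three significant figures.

Direct runoff: 0.0, 8.0, 42.0, 70.0, 56.0, 45.0, 36.0, 29.0, 23.0, 0.0 m³/s; ΣQ_DR = 309.0 m³/s.
V = ΣQ_DR · Δt = 309.0 × 5400 s = 1.669 × 10^6 m³.
Over A = 75.9 km², depth = V / A = 22.0 mm.

d ≈ 22.0 mm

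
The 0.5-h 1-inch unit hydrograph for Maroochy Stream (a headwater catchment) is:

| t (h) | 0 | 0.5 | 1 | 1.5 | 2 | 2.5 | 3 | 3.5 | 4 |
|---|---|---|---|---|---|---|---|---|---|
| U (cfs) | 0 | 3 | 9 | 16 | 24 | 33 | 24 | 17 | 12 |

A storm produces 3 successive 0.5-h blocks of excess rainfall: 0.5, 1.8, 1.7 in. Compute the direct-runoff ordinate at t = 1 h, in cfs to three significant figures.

By discrete convolution, Q_j = Σ (P_i / 1 in) · U_{j−i}.
At t = 1 h (j=2): Q = (0.5/1)·9 + (1.8/1)·3 + (1.7/1)·0 = 9.90 cfs.

Q ≈ 9.90 cfs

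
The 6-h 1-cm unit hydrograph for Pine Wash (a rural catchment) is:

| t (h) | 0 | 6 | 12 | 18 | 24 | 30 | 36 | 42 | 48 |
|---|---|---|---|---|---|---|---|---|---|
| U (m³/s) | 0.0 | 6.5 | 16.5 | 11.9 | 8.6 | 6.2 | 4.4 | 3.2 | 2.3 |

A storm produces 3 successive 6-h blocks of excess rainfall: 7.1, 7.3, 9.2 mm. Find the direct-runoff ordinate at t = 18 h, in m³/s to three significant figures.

Q ≈ 26.5 m³/s

By discrete convolution, Q_j = Σ (P_i / 10 mm) · U_{j−i}.
At t = 18 h (j=3): Q = (7.1/10)·11.9 + (7.3/10)·16.5 + (9.2/10)·6.5 = 26.5 m³/s.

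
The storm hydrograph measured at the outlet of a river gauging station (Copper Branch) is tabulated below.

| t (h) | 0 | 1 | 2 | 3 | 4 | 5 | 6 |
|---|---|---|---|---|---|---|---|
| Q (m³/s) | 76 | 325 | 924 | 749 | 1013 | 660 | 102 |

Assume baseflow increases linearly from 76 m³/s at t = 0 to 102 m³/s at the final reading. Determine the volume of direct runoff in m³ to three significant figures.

V ≈ 1.16 × 10^7 m³

Direct-runoff ordinates (Q − Q_b): 0.00, 244.67, 839.33, 660.00, 919.67, 562.33, 0.00 m³/s.
ΣQ_DR = 3226 m³/s.
With Δt = 1 h = 3600 s, V = ΣQ_DR · Δt = 3226 × 3600 = 1.16 × 10^7 m³.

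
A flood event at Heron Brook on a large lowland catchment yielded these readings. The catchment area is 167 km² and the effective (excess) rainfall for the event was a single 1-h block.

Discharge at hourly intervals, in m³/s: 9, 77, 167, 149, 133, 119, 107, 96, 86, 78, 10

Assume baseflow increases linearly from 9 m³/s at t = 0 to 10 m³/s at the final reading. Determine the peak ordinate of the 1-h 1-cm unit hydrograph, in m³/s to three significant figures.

Direct runoff: 0.00, 67.90, 157.80, 139.70, 123.60, 109.50, 97.40, 86.30, 76.20, 68.10, 0.00 m³/s; ΣQ_DR = 926.5 m³/s, peak = 157.80 m³/s.
Runoff depth d = ΣQ_DR·Δt / A = 926.5 × 3600 / (167 km²) = 19.97 mm.
The 1-cm UH is the DRH scaled by (10 mm)/d, so U_p = 157.80 × 10/19.97 = 79.0 m³/s.

U_p ≈ 79.0 m³/s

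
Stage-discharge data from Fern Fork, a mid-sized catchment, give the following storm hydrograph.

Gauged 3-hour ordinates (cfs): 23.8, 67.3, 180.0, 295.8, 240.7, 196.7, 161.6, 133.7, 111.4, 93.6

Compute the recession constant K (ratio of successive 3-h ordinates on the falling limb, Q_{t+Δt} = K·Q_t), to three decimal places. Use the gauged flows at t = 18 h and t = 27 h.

K ≈ 0.834

Using the recession-limb readings at t = 18 h and t = 27 h: Q falls from 161.6 to 93.6 cfs over 3 intervals.
K = (Q₂/Q₁)^(1/3) = (93.6/161.6)^(1/3) = 0.834.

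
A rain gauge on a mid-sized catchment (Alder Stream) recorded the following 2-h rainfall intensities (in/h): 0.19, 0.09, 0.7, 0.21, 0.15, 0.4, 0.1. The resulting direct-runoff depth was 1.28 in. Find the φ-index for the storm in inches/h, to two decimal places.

φ ≈ 0.23 in/h

Only the 2 blocks with intensity above φ contribute runoff: 0.7, 0.4 in/h.
Σ(I−φ)·Δt = d  ⇒  (0.7+0.4 − 2φ)·2 = 1.28
φ = (1.100 − 1.28/2) / 2 = 0.23 in/h.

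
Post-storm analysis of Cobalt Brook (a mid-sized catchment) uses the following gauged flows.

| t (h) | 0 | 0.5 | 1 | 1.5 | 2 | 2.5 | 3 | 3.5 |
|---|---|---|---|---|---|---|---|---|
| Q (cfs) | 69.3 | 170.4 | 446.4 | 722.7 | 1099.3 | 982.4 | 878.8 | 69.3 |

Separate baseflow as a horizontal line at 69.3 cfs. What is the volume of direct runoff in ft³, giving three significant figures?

V ≈ 6.99 × 10^6 ft³

Direct-runoff ordinates (Q − Q_b): 0.0, 101.1, 377.1, 653.4, 1030.0, 913.1, 809.5, 0.0 cfs.
ΣQ_DR = 3884 cfs.
With Δt = 0.5 h = 1800 s, V = ΣQ_DR · Δt = 3884 × 1800 = 6.99 × 10^6 ft³.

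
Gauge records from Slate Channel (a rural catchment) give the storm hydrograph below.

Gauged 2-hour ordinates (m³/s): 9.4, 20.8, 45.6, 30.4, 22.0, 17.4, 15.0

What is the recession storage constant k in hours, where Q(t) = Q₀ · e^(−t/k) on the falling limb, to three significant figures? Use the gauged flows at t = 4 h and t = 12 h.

k ≈ 7.20 h

On the falling limb, Q drops from 45.6 to 15.0 m³/s between t = 4 h and t = 12 h (Δt = 8 h).
k = −Δt / ln(Q₂/Q₁) = −8 / ln(15.0/45.6) = 7.20 h.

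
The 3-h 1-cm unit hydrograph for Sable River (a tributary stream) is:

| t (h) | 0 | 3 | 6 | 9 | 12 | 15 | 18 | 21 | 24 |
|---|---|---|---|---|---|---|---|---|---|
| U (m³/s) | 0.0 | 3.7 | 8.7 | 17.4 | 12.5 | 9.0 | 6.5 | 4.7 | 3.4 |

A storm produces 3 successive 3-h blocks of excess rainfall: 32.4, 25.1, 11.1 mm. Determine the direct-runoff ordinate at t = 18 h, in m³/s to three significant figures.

Q ≈ 57.5 m³/s

By discrete convolution, Q_j = Σ (P_i / 10 mm) · U_{j−i}.
At t = 18 h (j=6): Q = (32.4/10)·6.5 + (25.1/10)·9.0 + (11.1/10)·12.5 = 57.5 m³/s.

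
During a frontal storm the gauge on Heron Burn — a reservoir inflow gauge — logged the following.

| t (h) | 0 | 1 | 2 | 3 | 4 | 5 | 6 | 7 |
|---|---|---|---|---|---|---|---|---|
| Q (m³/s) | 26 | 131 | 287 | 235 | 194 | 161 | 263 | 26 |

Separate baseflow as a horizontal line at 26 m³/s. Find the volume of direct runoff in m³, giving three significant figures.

V ≈ 4.01 × 10^6 m³

Direct-runoff ordinates (Q − Q_b): 0.0, 105.0, 261.0, 209.0, 168.0, 135.0, 237.0, 0.0 m³/s.
ΣQ_DR = 1115 m³/s.
With Δt = 1 h = 3600 s, V = ΣQ_DR · Δt = 1115 × 3600 = 4.01 × 10^6 m³.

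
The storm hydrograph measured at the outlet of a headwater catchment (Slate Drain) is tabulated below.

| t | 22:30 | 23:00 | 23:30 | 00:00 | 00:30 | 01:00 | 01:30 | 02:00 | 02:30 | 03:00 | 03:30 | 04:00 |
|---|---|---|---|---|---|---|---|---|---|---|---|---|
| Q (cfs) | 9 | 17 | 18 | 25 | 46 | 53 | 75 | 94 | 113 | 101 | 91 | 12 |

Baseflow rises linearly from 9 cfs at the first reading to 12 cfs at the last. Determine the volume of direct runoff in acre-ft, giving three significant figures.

V ≈ 21.8 acre-ft

Direct-runoff ordinates (Q − Q_b): 0.00, 7.73, 8.45, 15.18, 35.91, 42.64, 64.36, 83.09, 101.82, 89.55, 79.27, 0.00 cfs.
ΣQ_DR = 528.0 cfs.
With Δt = 0.5 h = 1800 s, V = ΣQ_DR · Δt = 528.0 × 1800 = 9.50 × 10^5 ft³ = 21.8 acre-ft.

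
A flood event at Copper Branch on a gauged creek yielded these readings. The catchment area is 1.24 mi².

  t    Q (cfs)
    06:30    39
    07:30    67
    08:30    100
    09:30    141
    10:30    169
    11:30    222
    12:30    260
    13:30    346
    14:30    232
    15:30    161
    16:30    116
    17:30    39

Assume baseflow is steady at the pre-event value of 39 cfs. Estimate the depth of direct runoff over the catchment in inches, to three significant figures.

d ≈ 1.78 in

Direct runoff: 0.0, 28.0, 61.0, 102.0, 130.0, 183.0, 221.0, 307.0, 193.0, 122.0, 77.0, 0.0 cfs; ΣQ_DR = 1424 cfs.
V = ΣQ_DR · Δt = 1424 × 3600 s = 5.126 × 10^6 ft³.
Over A = 1.24 mi², depth = V / A = 1.78 in.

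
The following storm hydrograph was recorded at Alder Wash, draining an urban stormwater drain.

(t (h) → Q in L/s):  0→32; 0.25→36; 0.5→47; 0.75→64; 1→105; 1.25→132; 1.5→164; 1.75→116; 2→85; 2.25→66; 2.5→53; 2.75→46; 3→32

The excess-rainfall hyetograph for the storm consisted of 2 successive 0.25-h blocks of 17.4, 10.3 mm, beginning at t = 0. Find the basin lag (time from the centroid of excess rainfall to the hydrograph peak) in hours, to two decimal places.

Centroid of excess rainfall: t_c = Σ P_i·t̄_i / ΣP_i = 0.2180 h (block centres at 0.125, 0.375 h).
Hydrograph peak occurs at t = 1.5 h, so basin lag t_L = 1.5 − 0.2180 = 1.28 h.

t_L ≈ 1.28 h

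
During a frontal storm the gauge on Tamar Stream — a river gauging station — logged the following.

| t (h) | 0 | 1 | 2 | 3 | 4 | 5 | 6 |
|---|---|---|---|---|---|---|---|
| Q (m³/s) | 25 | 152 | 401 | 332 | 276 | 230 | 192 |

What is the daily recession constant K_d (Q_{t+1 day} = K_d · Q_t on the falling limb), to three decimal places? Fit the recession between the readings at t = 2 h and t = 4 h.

K_d ≈ 0.011

Between t = 2 h and t = 4 h the flow falls from 401 to 276 m³/s over 2×1 h = 2 h.
Per-interval ratio K = (276/401)^(1/2) = 0.8296; K_d = K^(24/1) = 0.011.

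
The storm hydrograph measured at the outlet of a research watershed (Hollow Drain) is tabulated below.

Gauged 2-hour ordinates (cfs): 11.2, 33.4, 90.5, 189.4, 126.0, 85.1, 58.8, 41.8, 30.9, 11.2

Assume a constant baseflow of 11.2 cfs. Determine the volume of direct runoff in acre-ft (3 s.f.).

V ≈ 93.6 acre-ft

Direct-runoff ordinates (Q − Q_b): 0.0, 22.2, 79.3, 178.2, 114.8, 73.9, 47.6, 30.6, 19.7, 0.0 cfs.
ΣQ_DR = 566.3 cfs.
With Δt = 2 h = 7200 s, V = ΣQ_DR · Δt = 566.3 × 7200 = 4.08 × 10^6 ft³ = 93.6 acre-ft.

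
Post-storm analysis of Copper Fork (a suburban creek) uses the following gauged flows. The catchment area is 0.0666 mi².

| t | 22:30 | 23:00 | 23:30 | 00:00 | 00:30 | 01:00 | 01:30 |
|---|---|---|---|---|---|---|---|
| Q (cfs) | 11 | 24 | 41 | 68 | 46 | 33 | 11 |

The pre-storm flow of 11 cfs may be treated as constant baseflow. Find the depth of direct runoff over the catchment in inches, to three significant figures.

Direct runoff: 0.0, 13.0, 30.0, 57.0, 35.0, 22.0, 0.0 cfs; ΣQ_DR = 157.0 cfs.
V = ΣQ_DR · Δt = 157.0 × 1800 s = 2.826 × 10^5 ft³.
Over A = 0.0666 mi², depth = V / A = 1.83 in.

d ≈ 1.83 in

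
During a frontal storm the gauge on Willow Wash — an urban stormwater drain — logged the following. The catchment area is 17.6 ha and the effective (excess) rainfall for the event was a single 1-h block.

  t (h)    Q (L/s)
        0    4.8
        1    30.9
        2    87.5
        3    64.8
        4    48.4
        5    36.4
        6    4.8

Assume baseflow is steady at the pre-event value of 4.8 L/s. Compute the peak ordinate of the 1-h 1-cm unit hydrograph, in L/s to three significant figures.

Direct runoff: 0.0, 26.1, 82.7, 60.0, 43.6, 31.6, 0.0 L/s; ΣQ_DR = 244.0 L/s, peak = 82.7 L/s.
Runoff depth d = ΣQ_DR·Δt / A = 244.0 × 3600 / (17.6 ha) = 4.991 mm.
The 1-cm UH is the DRH scaled by (10 mm)/d, so U_p = 82.7 × 10/4.991 = 166 L/s.

U_p ≈ 166 L/s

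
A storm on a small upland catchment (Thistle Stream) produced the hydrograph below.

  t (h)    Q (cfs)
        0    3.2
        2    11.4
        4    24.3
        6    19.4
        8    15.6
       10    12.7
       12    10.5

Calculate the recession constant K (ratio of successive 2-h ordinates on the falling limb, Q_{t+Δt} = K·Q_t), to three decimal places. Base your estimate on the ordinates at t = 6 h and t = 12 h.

Using the recession-limb readings at t = 6 h and t = 12 h: Q falls from 19.4 to 10.5 cfs over 3 intervals.
K = (Q₂/Q₁)^(1/3) = (10.5/19.4)^(1/3) = 0.815.

K ≈ 0.815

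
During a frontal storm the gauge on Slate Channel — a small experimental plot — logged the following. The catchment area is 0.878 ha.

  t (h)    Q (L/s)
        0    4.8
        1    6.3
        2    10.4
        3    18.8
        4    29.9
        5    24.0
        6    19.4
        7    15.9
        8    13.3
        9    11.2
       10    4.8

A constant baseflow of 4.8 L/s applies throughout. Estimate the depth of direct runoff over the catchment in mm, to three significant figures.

d ≈ 43.5 mm

Direct runoff: 0.0, 1.5, 5.6, 14.0, 25.1, 19.2, 14.6, 11.1, 8.5, 6.4, 0.0 L/s; ΣQ_DR = 106.0 L/s.
V = ΣQ_DR · Δt = 106.0 × 3600 s = 3.816 × 10^5 L.
Over A = 0.878 ha, depth = V / A = 43.5 mm.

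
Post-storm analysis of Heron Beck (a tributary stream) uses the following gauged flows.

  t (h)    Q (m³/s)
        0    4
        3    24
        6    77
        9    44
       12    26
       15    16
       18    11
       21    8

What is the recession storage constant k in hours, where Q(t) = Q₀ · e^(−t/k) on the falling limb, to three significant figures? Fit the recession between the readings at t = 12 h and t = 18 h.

On the falling limb, Q drops from 26 to 11 m³/s between t = 12 h and t = 18 h (Δt = 6 h).
k = −Δt / ln(Q₂/Q₁) = −6 / ln(11/26) = 6.98 h.

k ≈ 6.98 h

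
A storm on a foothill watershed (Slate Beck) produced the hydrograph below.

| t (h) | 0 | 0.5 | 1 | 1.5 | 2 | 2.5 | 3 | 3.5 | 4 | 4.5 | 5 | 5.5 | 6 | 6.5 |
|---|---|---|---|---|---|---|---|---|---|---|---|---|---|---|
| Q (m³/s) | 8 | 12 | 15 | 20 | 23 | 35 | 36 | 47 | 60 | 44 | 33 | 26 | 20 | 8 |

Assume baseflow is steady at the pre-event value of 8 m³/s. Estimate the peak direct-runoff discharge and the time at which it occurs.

Subtracting baseflow gives direct-runoff ordinates: 0.0, 4.0, 7.0, 12.0, 15.0, 27.0, 28.0, 39.0, 52.0, 36.0, 25.0, 18.0, 12.0, 0.0 m³/s.
The maximum is 52.0 m³/s, occurring at the reading for t = 4 h.

Q_p = 52.0 m³/s at t = 4 h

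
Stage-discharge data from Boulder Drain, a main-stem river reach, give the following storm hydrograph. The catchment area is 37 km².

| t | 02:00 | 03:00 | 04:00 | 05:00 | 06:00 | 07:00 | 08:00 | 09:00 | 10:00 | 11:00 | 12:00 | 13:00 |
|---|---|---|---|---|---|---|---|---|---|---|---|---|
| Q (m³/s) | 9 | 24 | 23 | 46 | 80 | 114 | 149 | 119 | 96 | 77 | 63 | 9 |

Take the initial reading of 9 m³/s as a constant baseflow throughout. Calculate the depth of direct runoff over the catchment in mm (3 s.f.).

d ≈ 68.2 mm

Direct runoff: 0.0, 15.0, 14.0, 37.0, 71.0, 105.0, 140.0, 110.0, 87.0, 68.0, 54.0, 0.0 m³/s; ΣQ_DR = 701.0 m³/s.
V = ΣQ_DR · Δt = 701.0 × 3600 s = 2.524 × 10^6 m³.
Over A = 37 km², depth = V / A = 68.2 mm.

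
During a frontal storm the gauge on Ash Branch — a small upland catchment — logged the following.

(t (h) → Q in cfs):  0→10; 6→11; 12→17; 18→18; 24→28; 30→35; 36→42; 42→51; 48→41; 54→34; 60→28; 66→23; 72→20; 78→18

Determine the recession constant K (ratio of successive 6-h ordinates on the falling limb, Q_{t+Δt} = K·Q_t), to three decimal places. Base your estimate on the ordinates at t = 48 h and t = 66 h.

K ≈ 0.825

Using the recession-limb readings at t = 48 h and t = 66 h: Q falls from 41 to 23 cfs over 3 intervals.
K = (Q₂/Q₁)^(1/3) = (23/41)^(1/3) = 0.825.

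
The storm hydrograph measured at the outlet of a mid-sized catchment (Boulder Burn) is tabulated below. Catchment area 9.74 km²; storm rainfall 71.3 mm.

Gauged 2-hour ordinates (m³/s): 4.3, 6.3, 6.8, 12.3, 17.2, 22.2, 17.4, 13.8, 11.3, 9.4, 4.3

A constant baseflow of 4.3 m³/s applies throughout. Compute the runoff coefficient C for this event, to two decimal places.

C ≈ 0.81

ΣQ_DR = 78.00 m³/s; V = ΣQ_DR·Δt = 5.616 × 10^5 m³.
Runoff depth d = V / A = 57.66 mm.
C = d / P = 57.66 / 71.3 = 0.81.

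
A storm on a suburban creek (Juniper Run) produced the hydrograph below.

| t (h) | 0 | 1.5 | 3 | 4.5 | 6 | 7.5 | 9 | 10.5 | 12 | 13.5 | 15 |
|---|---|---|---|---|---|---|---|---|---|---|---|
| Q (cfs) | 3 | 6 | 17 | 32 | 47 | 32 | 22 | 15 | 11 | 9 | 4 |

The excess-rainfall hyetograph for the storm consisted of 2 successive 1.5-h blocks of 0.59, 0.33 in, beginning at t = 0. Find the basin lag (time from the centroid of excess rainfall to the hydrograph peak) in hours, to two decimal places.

Centroid of excess rainfall: t_c = Σ P_i·t̄_i / ΣP_i = 1.2880 h (block centres at 0.75, 2.25 h).
Hydrograph peak occurs at t = 6 h, so basin lag t_L = 6 − 1.2880 = 4.71 h.

t_L ≈ 4.71 h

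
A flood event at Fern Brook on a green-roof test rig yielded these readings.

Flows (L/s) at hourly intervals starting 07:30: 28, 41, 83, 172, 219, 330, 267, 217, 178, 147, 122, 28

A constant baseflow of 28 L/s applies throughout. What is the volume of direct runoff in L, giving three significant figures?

V ≈ 5.39 × 10^6 L

Direct-runoff ordinates (Q − Q_b): 0.0, 13.0, 55.0, 144.0, 191.0, 302.0, 239.0, 189.0, 150.0, 119.0, 94.0, 0.0 L/s.
ΣQ_DR = 1496 L/s.
With Δt = 1 h = 3600 s, V = ΣQ_DR · Δt = 1496 × 3600 = 5.39 × 10^6 L.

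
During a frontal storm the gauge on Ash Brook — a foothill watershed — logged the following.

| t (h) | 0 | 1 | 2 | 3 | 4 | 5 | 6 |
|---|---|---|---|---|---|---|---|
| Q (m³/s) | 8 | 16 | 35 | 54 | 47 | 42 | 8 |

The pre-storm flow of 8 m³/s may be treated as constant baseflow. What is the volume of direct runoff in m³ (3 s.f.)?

Direct-runoff ordinates (Q − Q_b): 0.0, 8.0, 27.0, 46.0, 39.0, 34.0, 0.0 m³/s.
ΣQ_DR = 154.0 m³/s.
With Δt = 1 h = 3600 s, V = ΣQ_DR · Δt = 154.0 × 3600 = 5.54 × 10^5 m³.

V ≈ 5.54 × 10^5 m³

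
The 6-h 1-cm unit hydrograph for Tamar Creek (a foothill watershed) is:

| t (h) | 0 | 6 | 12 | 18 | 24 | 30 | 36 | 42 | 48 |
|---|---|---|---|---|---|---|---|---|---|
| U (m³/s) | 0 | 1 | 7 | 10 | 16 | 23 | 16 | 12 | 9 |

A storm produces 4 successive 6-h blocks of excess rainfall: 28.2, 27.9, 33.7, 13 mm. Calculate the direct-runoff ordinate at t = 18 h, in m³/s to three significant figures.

Q ≈ 51.1 m³/s

By discrete convolution, Q_j = Σ (P_i / 10 mm) · U_{j−i}.
At t = 18 h (j=3): Q = (28.2/10)·10 + (27.9/10)·7 + (33.7/10)·1 + (13/10)·0 = 51.1 m³/s.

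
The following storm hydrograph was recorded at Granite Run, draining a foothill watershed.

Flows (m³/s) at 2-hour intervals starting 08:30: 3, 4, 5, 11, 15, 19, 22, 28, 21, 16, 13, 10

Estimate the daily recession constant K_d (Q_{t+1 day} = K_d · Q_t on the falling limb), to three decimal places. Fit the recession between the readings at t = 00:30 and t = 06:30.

Between t = 00:30 and t = 06:30 the flow falls from 21 to 10 m³/s over 3×2 h = 6 h.
Per-interval ratio K = (10/21)^(1/3) = 0.7809; K_d = K^(24/2) = 0.051.

K_d ≈ 0.051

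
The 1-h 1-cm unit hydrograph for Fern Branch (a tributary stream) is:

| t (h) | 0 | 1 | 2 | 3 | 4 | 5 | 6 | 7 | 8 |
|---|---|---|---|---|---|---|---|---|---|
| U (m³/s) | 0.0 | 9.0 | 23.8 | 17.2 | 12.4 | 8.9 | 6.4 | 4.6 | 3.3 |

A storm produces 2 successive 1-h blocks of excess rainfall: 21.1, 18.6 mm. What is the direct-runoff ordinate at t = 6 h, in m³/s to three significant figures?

By discrete convolution, Q_j = Σ (P_i / 10 mm) · U_{j−i}.
At t = 6 h (j=6): Q = (21.1/10)·6.4 + (18.6/10)·8.9 = 30.1 m³/s.

Q ≈ 30.1 m³/s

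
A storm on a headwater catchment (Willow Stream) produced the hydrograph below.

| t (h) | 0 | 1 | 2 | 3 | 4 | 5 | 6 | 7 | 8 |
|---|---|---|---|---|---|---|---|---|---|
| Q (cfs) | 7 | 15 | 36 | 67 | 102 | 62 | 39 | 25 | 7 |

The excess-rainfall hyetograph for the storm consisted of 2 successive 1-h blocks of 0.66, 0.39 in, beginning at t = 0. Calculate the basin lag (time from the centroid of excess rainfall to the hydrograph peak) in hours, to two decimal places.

t_L ≈ 3.13 h

Centroid of excess rainfall: t_c = Σ P_i·t̄_i / ΣP_i = 0.8714 h (block centres at 0.5, 1.5 h).
Hydrograph peak occurs at t = 4 h, so basin lag t_L = 4 − 0.8714 = 3.13 h.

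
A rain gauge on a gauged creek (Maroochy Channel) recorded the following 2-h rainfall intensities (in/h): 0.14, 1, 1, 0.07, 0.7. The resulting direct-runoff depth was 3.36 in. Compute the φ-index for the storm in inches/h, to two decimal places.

Only the 3 blocks with intensity above φ contribute runoff: 1, 1, 0.7 in/h.
Σ(I−φ)·Δt = d  ⇒  (1+1+0.7 − 3φ)·2 = 3.36
φ = (2.700 − 3.36/2) / 3 = 0.34 in/h.

φ ≈ 0.34 in/h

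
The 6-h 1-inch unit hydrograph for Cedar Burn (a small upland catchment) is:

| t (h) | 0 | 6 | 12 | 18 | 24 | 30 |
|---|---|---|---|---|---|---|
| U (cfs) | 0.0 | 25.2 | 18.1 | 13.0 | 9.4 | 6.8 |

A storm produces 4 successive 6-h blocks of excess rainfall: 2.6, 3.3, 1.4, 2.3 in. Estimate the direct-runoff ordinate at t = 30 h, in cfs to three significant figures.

By discrete convolution, Q_j = Σ (P_i / 1 in) · U_{j−i}.
At t = 30 h (j=5): Q = (2.6/1)·6.8 + (3.3/1)·9.4 + (1.4/1)·13.0 + (2.3/1)·18.1 = 109 cfs.

Q ≈ 109 cfs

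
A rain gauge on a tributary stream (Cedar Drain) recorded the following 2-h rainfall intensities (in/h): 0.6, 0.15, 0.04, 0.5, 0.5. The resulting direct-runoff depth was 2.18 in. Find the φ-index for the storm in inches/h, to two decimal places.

φ ≈ 0.17 in/h

Only the 3 blocks with intensity above φ contribute runoff: 0.6, 0.5, 0.5 in/h.
Σ(I−φ)·Δt = d  ⇒  (0.6+0.5+0.5 − 3φ)·2 = 2.18
φ = (1.600 − 2.18/2) / 3 = 0.17 in/h.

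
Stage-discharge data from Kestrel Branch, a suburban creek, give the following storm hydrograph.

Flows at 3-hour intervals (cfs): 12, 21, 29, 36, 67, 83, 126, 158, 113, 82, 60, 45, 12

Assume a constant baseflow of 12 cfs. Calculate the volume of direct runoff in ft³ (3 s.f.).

V ≈ 7.43 × 10^6 ft³

Direct-runoff ordinates (Q − Q_b): 0.0, 9.0, 17.0, 24.0, 55.0, 71.0, 114.0, 146.0, 101.0, 70.0, 48.0, 33.0, 0.0 cfs.
ΣQ_DR = 688.0 cfs.
With Δt = 3 h = 10800 s, V = ΣQ_DR · Δt = 688.0 × 10800 = 7.43 × 10^6 ft³.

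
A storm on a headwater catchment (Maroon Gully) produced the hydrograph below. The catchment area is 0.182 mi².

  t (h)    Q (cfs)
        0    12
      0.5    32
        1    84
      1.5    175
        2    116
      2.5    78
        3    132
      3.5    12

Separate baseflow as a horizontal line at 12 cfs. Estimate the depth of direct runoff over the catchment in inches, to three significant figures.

d ≈ 2.32 in

Direct runoff: 0.0, 20.0, 72.0, 163.0, 104.0, 66.0, 120.0, 0.0 cfs; ΣQ_DR = 545.0 cfs.
V = ΣQ_DR · Δt = 545.0 × 1800 s = 9.810 × 10^5 ft³.
Over A = 0.182 mi², depth = V / A = 2.32 in.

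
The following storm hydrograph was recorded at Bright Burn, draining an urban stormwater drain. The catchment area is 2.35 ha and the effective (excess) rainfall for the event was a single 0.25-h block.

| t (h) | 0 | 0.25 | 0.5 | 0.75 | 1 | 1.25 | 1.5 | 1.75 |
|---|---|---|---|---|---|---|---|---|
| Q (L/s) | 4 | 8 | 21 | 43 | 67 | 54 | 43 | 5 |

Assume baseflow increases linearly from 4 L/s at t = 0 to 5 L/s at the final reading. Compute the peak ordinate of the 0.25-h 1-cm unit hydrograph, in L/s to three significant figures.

U_p ≈ 78.0 L/s

Direct runoff: 0.00, 3.86, 16.71, 38.57, 62.43, 49.29, 38.14, 0.00 L/s; ΣQ_DR = 209.0 L/s, peak = 62.43 L/s.
Runoff depth d = ΣQ_DR·Δt / A = 209.0 × 900 / (2.35 ha) = 8.004 mm.
The 1-cm UH is the DRH scaled by (10 mm)/d, so U_p = 62.43 × 10/8.004 = 78.0 L/s.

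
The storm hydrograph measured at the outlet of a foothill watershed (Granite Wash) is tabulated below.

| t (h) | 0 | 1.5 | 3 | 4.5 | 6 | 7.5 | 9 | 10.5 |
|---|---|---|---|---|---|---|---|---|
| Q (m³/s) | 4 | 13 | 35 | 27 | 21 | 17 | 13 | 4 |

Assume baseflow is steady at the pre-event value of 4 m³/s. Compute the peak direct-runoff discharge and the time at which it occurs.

Q_p = 31.0 m³/s at t = 3 h

Subtracting baseflow gives direct-runoff ordinates: 0.0, 9.0, 31.0, 23.0, 17.0, 13.0, 9.0, 0.0 m³/s.
The maximum is 31.0 m³/s, occurring at the reading for t = 3 h.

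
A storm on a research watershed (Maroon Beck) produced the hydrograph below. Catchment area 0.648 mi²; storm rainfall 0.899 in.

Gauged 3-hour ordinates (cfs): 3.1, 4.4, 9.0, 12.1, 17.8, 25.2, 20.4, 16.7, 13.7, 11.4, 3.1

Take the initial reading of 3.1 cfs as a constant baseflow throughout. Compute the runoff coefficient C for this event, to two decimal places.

ΣQ_DR = 102.8 cfs; V = ΣQ_DR·Δt = 1.110 × 10^6 ft³.
Runoff depth d = V / A = 0.7375 in.
C = d / P = 0.7375 / 0.899 = 0.82.

C ≈ 0.82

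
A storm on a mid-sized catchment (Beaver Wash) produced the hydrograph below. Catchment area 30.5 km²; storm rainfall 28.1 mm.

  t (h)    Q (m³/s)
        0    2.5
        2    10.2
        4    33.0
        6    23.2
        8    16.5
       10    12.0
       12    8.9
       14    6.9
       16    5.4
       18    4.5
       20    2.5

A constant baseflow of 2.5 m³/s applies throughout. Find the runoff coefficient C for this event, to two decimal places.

ΣQ_DR = 98.10 m³/s; V = ΣQ_DR·Δt = 7.063 × 10^5 m³.
Runoff depth d = V / A = 23.16 mm.
C = d / P = 23.16 / 28.1 = 0.82.

C ≈ 0.82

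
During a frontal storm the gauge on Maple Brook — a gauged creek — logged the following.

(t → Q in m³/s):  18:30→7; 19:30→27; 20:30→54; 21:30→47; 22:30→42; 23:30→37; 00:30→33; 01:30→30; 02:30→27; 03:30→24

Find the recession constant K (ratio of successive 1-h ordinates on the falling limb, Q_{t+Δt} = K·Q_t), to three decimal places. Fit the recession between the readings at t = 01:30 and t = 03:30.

Using the recession-limb readings at t = 01:30 and t = 03:30: Q falls from 30 to 24 m³/s over 2 intervals.
K = (Q₂/Q₁)^(1/2) = (24/30)^(1/2) = 0.894.

K ≈ 0.894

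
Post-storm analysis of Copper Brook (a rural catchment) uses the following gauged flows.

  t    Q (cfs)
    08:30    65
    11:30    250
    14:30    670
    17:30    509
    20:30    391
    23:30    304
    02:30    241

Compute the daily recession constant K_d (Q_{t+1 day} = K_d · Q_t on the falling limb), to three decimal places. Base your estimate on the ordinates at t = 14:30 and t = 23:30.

Between t = 14:30 and t = 23:30 the flow falls from 670 to 304 cfs over 3×3 h = 9 h.
Per-interval ratio K = (304/670)^(1/3) = 0.7684; K_d = K^(24/3) = 0.122.

K_d ≈ 0.122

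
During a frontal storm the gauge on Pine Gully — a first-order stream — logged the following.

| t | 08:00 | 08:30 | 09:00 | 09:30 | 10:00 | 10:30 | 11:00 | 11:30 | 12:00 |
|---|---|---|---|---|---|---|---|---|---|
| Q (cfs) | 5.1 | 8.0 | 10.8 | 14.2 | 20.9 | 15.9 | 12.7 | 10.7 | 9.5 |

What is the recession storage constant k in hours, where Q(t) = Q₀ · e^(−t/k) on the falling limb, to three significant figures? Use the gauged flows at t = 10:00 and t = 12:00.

On the falling limb, Q drops from 20.9 to 9.5 cfs between t = 10:00 and t = 12:00 (Δt = 2 h).
k = −Δt / ln(Q₂/Q₁) = −2 / ln(9.5/20.9) = 2.54 h.

k ≈ 2.54 h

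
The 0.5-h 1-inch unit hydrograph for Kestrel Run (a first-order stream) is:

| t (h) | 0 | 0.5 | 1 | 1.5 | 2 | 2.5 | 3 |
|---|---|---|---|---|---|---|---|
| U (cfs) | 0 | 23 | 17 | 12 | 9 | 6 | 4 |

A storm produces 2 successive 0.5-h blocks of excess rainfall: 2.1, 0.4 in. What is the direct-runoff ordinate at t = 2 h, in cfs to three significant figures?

Q ≈ 23.7 cfs

By discrete convolution, Q_j = Σ (P_i / 1 in) · U_{j−i}.
At t = 2 h (j=4): Q = (2.1/1)·9 + (0.4/1)·12 = 23.7 cfs.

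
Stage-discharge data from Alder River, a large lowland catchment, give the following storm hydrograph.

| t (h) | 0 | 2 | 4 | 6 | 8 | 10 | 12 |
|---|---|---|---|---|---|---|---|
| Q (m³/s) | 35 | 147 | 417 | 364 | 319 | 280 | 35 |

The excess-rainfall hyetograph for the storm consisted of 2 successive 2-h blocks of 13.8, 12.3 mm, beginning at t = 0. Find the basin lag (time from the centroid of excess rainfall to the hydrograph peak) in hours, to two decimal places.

t_L ≈ 2.06 h

Centroid of excess rainfall: t_c = Σ P_i·t̄_i / ΣP_i = 1.9425 h (block centres at 1, 3 h).
Hydrograph peak occurs at t = 4 h, so basin lag t_L = 4 − 1.9425 = 2.06 h.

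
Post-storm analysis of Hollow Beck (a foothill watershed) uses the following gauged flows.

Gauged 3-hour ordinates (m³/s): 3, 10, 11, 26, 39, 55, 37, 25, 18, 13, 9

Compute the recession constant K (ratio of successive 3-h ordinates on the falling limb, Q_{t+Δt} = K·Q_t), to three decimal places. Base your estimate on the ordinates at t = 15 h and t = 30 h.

Using the recession-limb readings at t = 15 h and t = 30 h: Q falls from 55 to 9 m³/s over 5 intervals.
K = (Q₂/Q₁)^(1/5) = (9/55)^(1/5) = 0.696.

K ≈ 0.696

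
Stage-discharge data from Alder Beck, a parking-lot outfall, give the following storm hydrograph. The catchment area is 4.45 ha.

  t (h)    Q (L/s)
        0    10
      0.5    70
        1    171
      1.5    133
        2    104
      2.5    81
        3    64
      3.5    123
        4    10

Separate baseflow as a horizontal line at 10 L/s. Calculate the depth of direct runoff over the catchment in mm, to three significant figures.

Direct runoff: 0.0, 60.0, 161.0, 123.0, 94.0, 71.0, 54.0, 113.0, 0.0 L/s; ΣQ_DR = 676.0 L/s.
V = ΣQ_DR · Δt = 676.0 × 1800 s = 1.217 × 10^6 L.
Over A = 4.45 ha, depth = V / A = 27.3 mm.

d ≈ 27.3 mm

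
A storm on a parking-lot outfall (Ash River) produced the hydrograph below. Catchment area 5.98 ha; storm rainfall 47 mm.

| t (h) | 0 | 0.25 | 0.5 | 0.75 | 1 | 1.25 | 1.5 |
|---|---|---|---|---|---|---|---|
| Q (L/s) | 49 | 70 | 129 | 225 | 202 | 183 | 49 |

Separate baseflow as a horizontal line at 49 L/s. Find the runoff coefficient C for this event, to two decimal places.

C ≈ 0.18

ΣQ_DR = 564.0 L/s; V = ΣQ_DR·Δt = 5.076 × 10^5 L.
Runoff depth d = V / A = 8.488 mm.
C = d / P = 8.488 / 47 = 0.18.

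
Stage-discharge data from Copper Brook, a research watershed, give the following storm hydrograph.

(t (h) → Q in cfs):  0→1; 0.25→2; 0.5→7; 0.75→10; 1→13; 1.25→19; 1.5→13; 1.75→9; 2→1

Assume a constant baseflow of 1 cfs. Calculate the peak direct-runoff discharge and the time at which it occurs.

Subtracting baseflow gives direct-runoff ordinates: 0.0, 1.0, 6.0, 9.0, 12.0, 18.0, 12.0, 8.0, 0.0 cfs.
The maximum is 18.0 cfs, occurring at the reading for t = 1.25 h.

Q_p = 18.0 cfs at t = 1.25 h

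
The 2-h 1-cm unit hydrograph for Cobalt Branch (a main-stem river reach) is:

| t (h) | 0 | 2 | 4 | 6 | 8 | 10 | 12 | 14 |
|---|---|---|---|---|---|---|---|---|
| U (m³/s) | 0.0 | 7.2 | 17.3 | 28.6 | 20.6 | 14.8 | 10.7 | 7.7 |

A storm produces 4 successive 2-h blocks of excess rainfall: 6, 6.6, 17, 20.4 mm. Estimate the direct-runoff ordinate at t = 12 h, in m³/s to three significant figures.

By discrete convolution, Q_j = Σ (P_i / 10 mm) · U_{j−i}.
At t = 12 h (j=6): Q = (6/10)·10.7 + (6.6/10)·14.8 + (17/10)·20.6 + (20.4/10)·28.6 = 110 m³/s.

Q ≈ 110 m³/s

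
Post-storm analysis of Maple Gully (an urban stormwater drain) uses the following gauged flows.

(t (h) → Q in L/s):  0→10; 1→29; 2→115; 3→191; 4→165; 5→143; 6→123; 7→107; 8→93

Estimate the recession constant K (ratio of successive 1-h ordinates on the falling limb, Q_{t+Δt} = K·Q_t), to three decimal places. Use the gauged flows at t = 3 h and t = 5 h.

K ≈ 0.865

Using the recession-limb readings at t = 3 h and t = 5 h: Q falls from 191 to 143 L/s over 2 intervals.
K = (Q₂/Q₁)^(1/2) = (143/191)^(1/2) = 0.865.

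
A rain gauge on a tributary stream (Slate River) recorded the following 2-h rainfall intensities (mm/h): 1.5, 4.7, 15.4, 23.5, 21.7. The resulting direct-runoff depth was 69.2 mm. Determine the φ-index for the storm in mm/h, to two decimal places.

Only the 3 blocks with intensity above φ contribute runoff: 15.4, 23.5, 21.7 mm/h.
Σ(I−φ)·Δt = d  ⇒  (15.4+23.5+21.7 − 3φ)·2 = 69.2
φ = (60.60 − 69.2/2) / 3 = 8.67 mm/h.

φ ≈ 8.67 mm/h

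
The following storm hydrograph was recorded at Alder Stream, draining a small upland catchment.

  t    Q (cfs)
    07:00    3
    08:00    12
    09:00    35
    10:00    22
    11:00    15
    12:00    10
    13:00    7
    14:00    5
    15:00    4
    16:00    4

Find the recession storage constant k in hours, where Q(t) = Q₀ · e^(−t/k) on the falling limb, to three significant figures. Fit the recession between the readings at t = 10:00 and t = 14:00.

k ≈ 2.70 h

On the falling limb, Q drops from 22 to 5 cfs between t = 10:00 and t = 14:00 (Δt = 4 h).
k = −Δt / ln(Q₂/Q₁) = −4 / ln(5/22) = 2.70 h.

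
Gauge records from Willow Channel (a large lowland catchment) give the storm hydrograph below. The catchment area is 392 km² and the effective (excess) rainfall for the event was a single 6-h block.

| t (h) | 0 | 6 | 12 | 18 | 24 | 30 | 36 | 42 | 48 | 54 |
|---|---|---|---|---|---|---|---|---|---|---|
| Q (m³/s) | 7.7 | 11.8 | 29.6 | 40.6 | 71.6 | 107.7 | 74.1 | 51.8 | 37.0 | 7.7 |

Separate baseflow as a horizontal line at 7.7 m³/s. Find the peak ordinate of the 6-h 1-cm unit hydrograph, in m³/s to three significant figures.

U_p ≈ 50.1 m³/s

Direct runoff: 0.0, 4.1, 21.9, 32.9, 63.9, 100.0, 66.4, 44.1, 29.3, 0.0 m³/s; ΣQ_DR = 362.6 m³/s, peak = 100.0 m³/s.
Runoff depth d = ΣQ_DR·Δt / A = 362.6 × 21600 / (392 km²) = 19.98 mm.
The 1-cm UH is the DRH scaled by (10 mm)/d, so U_p = 100.0 × 10/19.98 = 50.1 m³/s.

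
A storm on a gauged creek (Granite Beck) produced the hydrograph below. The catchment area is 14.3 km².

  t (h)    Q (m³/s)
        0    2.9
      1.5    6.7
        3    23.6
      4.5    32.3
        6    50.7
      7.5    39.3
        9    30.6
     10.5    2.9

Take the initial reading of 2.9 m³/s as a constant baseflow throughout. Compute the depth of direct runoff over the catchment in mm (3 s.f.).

d ≈ 62.6 mm

Direct runoff: 0.0, 3.8, 20.7, 29.4, 47.8, 36.4, 27.7, 0.0 m³/s; ΣQ_DR = 165.8 m³/s.
V = ΣQ_DR · Δt = 165.8 × 5400 s = 8.953 × 10^5 m³.
Over A = 14.3 km², depth = V / A = 62.6 mm.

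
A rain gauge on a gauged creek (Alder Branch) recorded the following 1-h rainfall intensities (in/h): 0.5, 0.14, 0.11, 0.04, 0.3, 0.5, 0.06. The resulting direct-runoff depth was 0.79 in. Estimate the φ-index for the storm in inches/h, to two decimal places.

Only the 3 blocks with intensity above φ contribute runoff: 0.5, 0.3, 0.5 in/h.
Σ(I−φ)·Δt = d  ⇒  (0.5+0.3+0.5 − 3φ)·1 = 0.79
φ = (1.300 − 0.79/1) / 3 = 0.17 in/h.

φ ≈ 0.17 in/h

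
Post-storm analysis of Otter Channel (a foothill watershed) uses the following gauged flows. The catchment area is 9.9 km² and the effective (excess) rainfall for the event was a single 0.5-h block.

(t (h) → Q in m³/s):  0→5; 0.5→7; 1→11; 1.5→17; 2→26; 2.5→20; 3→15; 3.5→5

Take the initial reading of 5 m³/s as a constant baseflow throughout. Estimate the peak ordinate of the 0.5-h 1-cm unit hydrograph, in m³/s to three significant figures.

U_p ≈ 17.5 m³/s

Direct runoff: 0.0, 2.0, 6.0, 12.0, 21.0, 15.0, 10.0, 0.0 m³/s; ΣQ_DR = 66.00 m³/s, peak = 21.0 m³/s.
Runoff depth d = ΣQ_DR·Δt / A = 66.00 × 1800 / (9.9 km²) = 12.00 mm.
The 1-cm UH is the DRH scaled by (10 mm)/d, so U_p = 21.0 × 10/12.00 = 17.5 m³/s.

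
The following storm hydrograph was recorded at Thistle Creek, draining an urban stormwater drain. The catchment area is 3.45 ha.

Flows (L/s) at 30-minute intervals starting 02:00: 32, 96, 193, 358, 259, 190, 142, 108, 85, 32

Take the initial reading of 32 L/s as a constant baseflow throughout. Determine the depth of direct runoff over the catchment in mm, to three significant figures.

Direct runoff: 0.0, 64.0, 161.0, 326.0, 227.0, 158.0, 110.0, 76.0, 53.0, 0.0 L/s; ΣQ_DR = 1175 L/s.
V = ΣQ_DR · Δt = 1175 × 1800 s = 2.115 × 10^6 L.
Over A = 3.45 ha, depth = V / A = 61.3 mm.

d ≈ 61.3 mm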